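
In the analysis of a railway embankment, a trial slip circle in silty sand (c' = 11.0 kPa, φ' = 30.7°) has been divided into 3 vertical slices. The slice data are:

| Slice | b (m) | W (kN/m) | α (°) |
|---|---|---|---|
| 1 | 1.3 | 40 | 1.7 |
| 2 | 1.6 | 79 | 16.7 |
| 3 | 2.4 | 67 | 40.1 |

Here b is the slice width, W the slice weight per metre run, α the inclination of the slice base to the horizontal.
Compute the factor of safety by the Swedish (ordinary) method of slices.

FS = 2.48

Ordinary method of slices: FS = Σ[c'·Δl_i + (W_i cosα_i)·tanφ'] / Σ W_i sinα_i, with Δl_i = b_i / cosα_i.
Slice 1: Δl = 1.3/cos1.7° = 1.301 m; N'_1 = 40·cos1.7° = 40.0; c'Δl = 14.31; W sinα = 1.2
Slice 2: Δl = 1.6/cos16.7° = 1.670 m; N'_2 = 79·cos16.7° = 75.7; c'Δl = 18.38; W sinα = 22.7
Slice 3: Δl = 2.4/cos40.1° = 3.138 m; N'_3 = 67·cos40.1° = 51.2; c'Δl = 34.51; W sinα = 43.2
Σc'Δl = 67.2 kN/m; ΣN' = 166.9 kN/m; ΣW sinα = 67.0 kN/m
Resisting = 67.2 + 166.9·tan30.7° = 67.2 + 99.1 = 166.3 kN/m
FS = 166.3 / 67.0 = 2.480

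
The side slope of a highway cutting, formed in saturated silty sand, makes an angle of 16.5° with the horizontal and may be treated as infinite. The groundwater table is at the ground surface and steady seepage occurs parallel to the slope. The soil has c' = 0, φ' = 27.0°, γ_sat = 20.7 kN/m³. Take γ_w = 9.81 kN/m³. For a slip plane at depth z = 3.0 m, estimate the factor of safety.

With seepage parallel to the slope and the water table at the surface, the effective normal stress on the slip plane uses the buoyant unit weight γ' = γ_sat − γ_w while the driving shear stress uses γ_sat:
FS = [c' + γ' z cos²β tanφ'] / [γ_sat z sinβ cosβ]
(For c' = 0 this reduces to FS = (γ'/γ_sat)·tanφ'/tanβ.)
γ' = 20.7 − 9.81 = 10.89 kN/m³
Numerator = 0.0 + 10.89·3.0·cos²16.5°·tan27.0° = 0.0 + 10.89·3.0·0.9193·0.5095 = 15.303 kPa
Denominator = 20.7·3.0·sin16.5°·cos16.5° = 20.7·3.0·0.2840·0.9588 = 16.911 kPa
FS = 15.303 / 16.911 = 0.905

FS = 0.90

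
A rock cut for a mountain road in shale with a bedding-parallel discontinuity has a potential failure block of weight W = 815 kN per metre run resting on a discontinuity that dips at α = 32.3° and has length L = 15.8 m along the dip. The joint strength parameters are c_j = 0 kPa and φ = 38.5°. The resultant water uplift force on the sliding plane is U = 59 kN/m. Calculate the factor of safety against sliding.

Resolving the block weight along and normal to the plane and applying the Mohr–Coulomb strength on the joint:
N' = W cosα − U = 815·cos32.3° − 59 = 629.9 kN/m
Driving force T = W sinα = 815·sin32.3° = 435.5 kN/m
Resisting force R = c_j·L + N'·tanφ = 0·15.8 + 629.9·tan38.5° = 0.0 + 501.0 = 501.0 kN/m
FS = R / T = 501.0 / 435.5 = 1.150

FS = 1.15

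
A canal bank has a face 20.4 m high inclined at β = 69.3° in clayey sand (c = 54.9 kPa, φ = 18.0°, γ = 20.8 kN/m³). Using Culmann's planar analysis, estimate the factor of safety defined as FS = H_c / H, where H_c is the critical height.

FS = 1.23

H_c = (4c/γ) · sinβ cosφ / [1 − cos(β − φ)]
    = (4·54.9/20.8) · sin69.3°·cos18.0° / [1 − cos51.3°]
    = 10.558 · 0.8897 / 0.3748 = 25.06 m
FS = H_c / H = 25.06 / 20.4 = 1.229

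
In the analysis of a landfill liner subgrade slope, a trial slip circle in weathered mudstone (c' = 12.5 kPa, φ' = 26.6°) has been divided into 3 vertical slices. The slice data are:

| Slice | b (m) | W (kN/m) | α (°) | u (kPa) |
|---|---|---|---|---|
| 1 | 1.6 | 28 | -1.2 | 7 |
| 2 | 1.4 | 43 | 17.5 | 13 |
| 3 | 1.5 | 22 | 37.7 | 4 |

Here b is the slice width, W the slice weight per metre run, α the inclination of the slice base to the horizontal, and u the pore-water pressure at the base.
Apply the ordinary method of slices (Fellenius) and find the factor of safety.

FS = 3.35

Ordinary method of slices: FS = Σ[c'·Δl_i + (W_i cosα_i − u_i·Δl_i)·tanφ'] / Σ W_i sinα_i, with Δl_i = b_i / cosα_i.
Slice 1: Δl = 1.6/cos(-1.2°) = 1.600 m; N'_1 = 28·cos(-1.2°) − 7·1.600 = 16.8; c'Δl = 20.00; W sinα = -0.6
Slice 2: Δl = 1.4/cos17.5° = 1.468 m; N'_2 = 43·cos17.5° − 13·1.468 = 21.9; c'Δl = 18.35; W sinα = 12.9
Slice 3: Δl = 1.5/cos37.7° = 1.896 m; N'_3 = 22·cos37.7° − 4·1.896 = 9.8; c'Δl = 23.70; W sinα = 13.5
Σc'Δl = 62.1 kN/m; ΣN' = 48.5 kN/m; ΣW sinα = 25.8 kN/m
Resisting = 62.1 + 48.5·tan26.6° = 62.1 + 24.3 = 86.4 kN/m
FS = 86.4 / 25.8 = 3.348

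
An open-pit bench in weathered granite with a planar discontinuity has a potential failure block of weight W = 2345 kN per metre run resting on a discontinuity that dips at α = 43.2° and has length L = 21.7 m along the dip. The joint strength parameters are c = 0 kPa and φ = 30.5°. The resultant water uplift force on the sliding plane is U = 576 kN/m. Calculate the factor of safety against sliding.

FS = 0.42

Resolving the block weight along and normal to the plane and applying the Mohr–Coulomb strength on the joint:
N' = W cosα − U = 2345·cos43.2° − 576 = 1133.4 kN/m
Driving force T = W sinα = 2345·sin43.2° = 1605.3 kN/m
Resisting force R = c·L + N'·tanφ = 0·21.7 + 1133.4·tan30.5° = 0.0 + 667.6 = 667.6 kN/m
FS = R / T = 667.6 / 1605.3 = 0.416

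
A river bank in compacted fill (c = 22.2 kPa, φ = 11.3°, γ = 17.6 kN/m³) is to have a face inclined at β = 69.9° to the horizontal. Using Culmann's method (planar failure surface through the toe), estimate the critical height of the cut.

H_c = 9.70 m

Culmann's analysis gives the critical failure plane at α_cr = (β + φ)/2 = (69.9 + 11.3)/2 = 40.6°, and the critical height
H_c = (4c/γ) · sinβ cosφ / [1 − cos(β − φ)]
    = (4·22.2/17.6) · sin69.9°·cos11.3° / [1 − cos(58.6°)]
    = 5.045 · 0.9391·0.9806 / [1 − 0.5210]
    = 5.045 · 0.9209 / 0.4790
    = 9.70 m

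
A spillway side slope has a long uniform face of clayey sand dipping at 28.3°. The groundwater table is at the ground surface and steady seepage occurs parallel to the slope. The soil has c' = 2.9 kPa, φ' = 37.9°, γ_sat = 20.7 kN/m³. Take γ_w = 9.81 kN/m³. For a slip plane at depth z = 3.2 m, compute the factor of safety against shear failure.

FS = 0.87

With seepage parallel to the slope and the water table at the surface, the effective normal stress on the slip plane uses the buoyant unit weight γ' = γ_sat − γ_w while the driving shear stress uses γ_sat:
FS = [c' + γ' z cos²β tanφ'] / [γ_sat z sinβ cosβ]
γ' = 20.7 − 9.81 = 10.89 kN/m³
Numerator = 2.9 + 10.89·3.2·cos²28.3°·tan37.9° = 2.9 + 10.89·3.2·0.7752·0.7785 = 23.931 kPa
Denominator = 20.7·3.2·sin28.3°·cos28.3° = 20.7·3.2·0.4741·0.8805 = 27.650 kPa
FS = 23.931 / 27.650 = 0.865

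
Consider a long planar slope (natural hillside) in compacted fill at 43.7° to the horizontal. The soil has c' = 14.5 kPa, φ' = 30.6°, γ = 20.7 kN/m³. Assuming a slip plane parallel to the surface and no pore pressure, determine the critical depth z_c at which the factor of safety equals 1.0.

z_c = 3.68 m

Setting FS = 1.00 in FS = [c' + γz cos²β tanφ'] / [γz sinβ cosβ] and solving for z:
z = c' / [γ cosβ (FS·sinβ − cosβ·tanφ')]
  = 14.5 / [20.7·cos43.7°·(1.00·sin43.7° − cos43.7°·tan30.6°)]
  = 14.5 / [20.7·0.7230·(1.00·0.6909 − 0.7230·0.5914)]
  = 14.5 / 3.9407 = 3.680 m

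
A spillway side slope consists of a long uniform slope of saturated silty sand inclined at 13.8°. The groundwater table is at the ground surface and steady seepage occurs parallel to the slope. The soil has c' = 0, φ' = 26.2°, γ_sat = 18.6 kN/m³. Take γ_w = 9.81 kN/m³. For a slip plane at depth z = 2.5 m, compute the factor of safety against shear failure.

FS = 0.95

With seepage parallel to the slope and the water table at the surface, the effective normal stress on the slip plane uses the buoyant unit weight γ' = γ_sat − γ_w while the driving shear stress uses γ_sat:
FS = [c' + γ' z cos²β tanφ'] / [γ_sat z sinβ cosβ]
(For c' = 0 this reduces to FS = (γ'/γ_sat)·tanφ'/tanβ.)
γ' = 18.6 − 9.81 = 8.79 kN/m³
Numerator = 0.0 + 8.79·2.5·cos²13.8°·tan26.2° = 0.0 + 8.79·2.5·0.9431·0.4921 = 10.198 kPa
Denominator = 18.6·2.5·sin13.8°·cos13.8° = 18.6·2.5·0.2385·0.9711 = 10.772 kPa
FS = 10.198 / 10.772 = 0.947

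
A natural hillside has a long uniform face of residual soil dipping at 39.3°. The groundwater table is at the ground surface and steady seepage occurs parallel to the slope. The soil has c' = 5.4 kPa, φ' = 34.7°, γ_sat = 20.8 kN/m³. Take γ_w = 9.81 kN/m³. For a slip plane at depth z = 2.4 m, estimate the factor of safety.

With seepage parallel to the slope and the water table at the surface, the effective normal stress on the slip plane uses the buoyant unit weight γ' = γ_sat − γ_w while the driving shear stress uses γ_sat:
FS = [c' + γ' z cos²β tanφ'] / [γ_sat z sinβ cosβ]
γ' = 20.8 − 9.81 = 10.99 kN/m³
Numerator = 5.4 + 10.99·2.4·cos²39.3°·tan34.7° = 5.4 + 10.99·2.4·0.5988·0.6924 = 16.337 kPa
Denominator = 20.8·2.4·sin39.3°·cos39.3° = 20.8·2.4·0.6334·0.7738 = 24.468 kPa
FS = 16.337 / 24.468 = 0.668

FS = 0.67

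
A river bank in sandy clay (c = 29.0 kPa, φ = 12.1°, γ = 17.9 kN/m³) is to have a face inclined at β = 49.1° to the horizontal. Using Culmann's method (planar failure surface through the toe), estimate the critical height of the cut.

H_c = 23.78 m

Culmann's analysis gives the critical failure plane at α_cr = (β + φ)/2 = (49.1 + 12.1)/2 = 30.6°, and the critical height
H_c = (4c/γ) · sinβ cosφ / [1 − cos(β − φ)]
    = (4·29.0/17.9) · sin49.1°·cos12.1° / [1 − cos(37.0°)]
    = 6.480 · 0.7559·0.9778 / [1 − 0.7986]
    = 6.480 · 0.7391 / 0.2014
    = 23.78 m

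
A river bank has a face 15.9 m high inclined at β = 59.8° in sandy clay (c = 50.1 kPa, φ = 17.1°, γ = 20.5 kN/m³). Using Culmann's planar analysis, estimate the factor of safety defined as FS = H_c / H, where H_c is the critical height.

FS = 1.92

H_c = (4c/γ) · sinβ cosφ / [1 − cos(β − φ)]
    = (4·50.1/20.5) · sin59.8°·cos17.1° / [1 − cos42.7°]
    = 9.776 · 0.8261 / 0.2651 = 30.46 m
FS = H_c / H = 30.46 / 15.9 = 1.916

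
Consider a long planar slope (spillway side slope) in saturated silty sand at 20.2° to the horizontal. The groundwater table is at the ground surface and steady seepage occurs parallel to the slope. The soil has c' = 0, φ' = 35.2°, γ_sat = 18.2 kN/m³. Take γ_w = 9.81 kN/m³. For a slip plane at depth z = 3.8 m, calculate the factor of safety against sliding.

With seepage parallel to the slope and the water table at the surface, the effective normal stress on the slip plane uses the buoyant unit weight γ' = γ_sat − γ_w while the driving shear stress uses γ_sat:
FS = [c' + γ' z cos²β tanφ'] / [γ_sat z sinβ cosβ]
(For c' = 0 this reduces to FS = (γ'/γ_sat)·tanφ'/tanβ.)
γ' = 18.2 − 9.81 = 8.39 kN/m³
Numerator = 0.0 + 8.39·3.8·cos²20.2°·tan35.2° = 0.0 + 8.39·3.8·0.8808·0.7054 = 19.809 kPa
Denominator = 18.2·3.8·sin20.2°·cos20.2° = 18.2·3.8·0.3453·0.9385 = 22.412 kPa
FS = 19.809 / 22.412 = 0.884

FS = 0.88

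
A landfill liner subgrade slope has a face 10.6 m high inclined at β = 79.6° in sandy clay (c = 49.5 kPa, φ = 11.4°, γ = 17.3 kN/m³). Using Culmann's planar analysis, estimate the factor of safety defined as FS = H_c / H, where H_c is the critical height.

FS = 1.66

H_c = (4c/γ) · sinβ cosφ / [1 − cos(β − φ)]
    = (4·49.5/17.3) · sin79.6°·cos11.4° / [1 − cos68.2°]
    = 11.445 · 0.9642 / 0.6286 = 17.55 m
FS = H_c / H = 17.55 / 10.6 = 1.656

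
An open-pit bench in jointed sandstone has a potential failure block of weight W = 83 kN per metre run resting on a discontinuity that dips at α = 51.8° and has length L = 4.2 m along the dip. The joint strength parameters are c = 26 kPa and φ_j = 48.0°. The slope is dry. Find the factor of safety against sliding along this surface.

Resolving the block weight along and normal to the plane and applying the Mohr–Coulomb strength on the joint:
N' = W cosα = 83·cos51.8° = 51.3 kN/m
Driving force T = W sinα = 83·sin51.8° = 65.2 kN/m
Resisting force R = c·L + N'·tanφ_j = 26·4.2 + 51.3·tan48.0° = 109.2 + 57.0 = 166.2 kN/m
FS = R / T = 166.2 / 65.2 = 2.548

FS = 2.55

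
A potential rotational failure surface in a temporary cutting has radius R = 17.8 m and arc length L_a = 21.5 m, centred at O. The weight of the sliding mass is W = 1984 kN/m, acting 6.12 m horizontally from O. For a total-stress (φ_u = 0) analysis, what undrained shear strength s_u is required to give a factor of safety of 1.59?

FS = s_u·L_a·R / (W·d), so s_u = FS·W·d / (L_a·R).
s_u = 1.59·1984·6.12 / (21.50·17.8) = 19305.9 / 382.70 = 50.45 kPa

s_u = 50.4 kPa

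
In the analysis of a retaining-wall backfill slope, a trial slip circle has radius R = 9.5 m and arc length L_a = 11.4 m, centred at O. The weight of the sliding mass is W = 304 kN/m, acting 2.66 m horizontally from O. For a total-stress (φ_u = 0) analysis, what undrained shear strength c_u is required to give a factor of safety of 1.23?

c_u = 9.2 kPa

FS = c_u·L_a·R / (W·d), so c_u = FS·W·d / (L_a·R).
c_u = 1.23·304·2.66 / (11.40·9.5) = 994.6 / 108.30 = 9.18 kPa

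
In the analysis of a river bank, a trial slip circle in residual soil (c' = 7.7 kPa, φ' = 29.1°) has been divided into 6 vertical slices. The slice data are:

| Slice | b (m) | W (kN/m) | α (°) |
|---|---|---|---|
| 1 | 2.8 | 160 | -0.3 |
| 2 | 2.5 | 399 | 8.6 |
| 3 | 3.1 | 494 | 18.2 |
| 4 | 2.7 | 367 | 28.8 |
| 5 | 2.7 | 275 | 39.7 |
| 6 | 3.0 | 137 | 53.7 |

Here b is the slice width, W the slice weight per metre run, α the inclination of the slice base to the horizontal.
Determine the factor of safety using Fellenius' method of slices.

Ordinary method of slices: FS = Σ[c'·Δl_i + (W_i cosα_i)·tanφ'] / Σ W_i sinα_i, with Δl_i = b_i / cosα_i.
Slice 1: Δl = 2.8/cos(-0.3°) = 2.800 m; N'_1 = 160·cos(-0.3°) = 160.0; c'Δl = 21.56; W sinα = -0.8
Slice 2: Δl = 2.5/cos8.6° = 2.528 m; N'_2 = 399·cos8.6° = 394.5; c'Δl = 19.47; W sinα = 59.7
Slice 3: Δl = 3.1/cos18.2° = 3.263 m; N'_3 = 494·cos18.2° = 469.3; c'Δl = 25.13; W sinα = 154.3
Slice 4: Δl = 2.7/cos28.8° = 3.081 m; N'_4 = 367·cos28.8° = 321.6; c'Δl = 23.72; W sinα = 176.8
Slice 5: Δl = 2.7/cos39.7° = 3.509 m; N'_5 = 275·cos39.7° = 211.6; c'Δl = 27.02; W sinα = 175.7
Slice 6: Δl = 3.0/cos53.7° = 5.067 m; N'_6 = 137·cos53.7° = 81.1; c'Δl = 39.02; W sinα = 110.4
Σc'Δl = 155.9 kN/m; ΣN' = 1638.1 kN/m; ΣW sinα = 676.0 kN/m
Resisting = 155.9 + 1638.1·tan29.1° = 155.9 + 911.8 = 1067.7 kN/m
FS = 1067.7 / 676.0 = 1.579

FS = 1.58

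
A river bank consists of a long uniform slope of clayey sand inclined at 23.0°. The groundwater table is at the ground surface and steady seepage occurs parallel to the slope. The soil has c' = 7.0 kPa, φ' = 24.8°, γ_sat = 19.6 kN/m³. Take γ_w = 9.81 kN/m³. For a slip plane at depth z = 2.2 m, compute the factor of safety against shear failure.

FS = 1.00

With seepage parallel to the slope and the water table at the surface, the effective normal stress on the slip plane uses the buoyant unit weight γ' = γ_sat − γ_w while the driving shear stress uses γ_sat:
FS = [c' + γ' z cos²β tanφ'] / [γ_sat z sinβ cosβ]
γ' = 19.6 − 9.81 = 9.79 kN/m³
Numerator = 7.0 + 9.79·2.2·cos²23.0°·tan24.8° = 7.0 + 9.79·2.2·0.8473·0.4621 = 15.433 kPa
Denominator = 19.6·2.2·sin23.0°·cos23.0° = 19.6·2.2·0.3907·0.9205 = 15.509 kPa
FS = 15.433 / 15.509 = 0.995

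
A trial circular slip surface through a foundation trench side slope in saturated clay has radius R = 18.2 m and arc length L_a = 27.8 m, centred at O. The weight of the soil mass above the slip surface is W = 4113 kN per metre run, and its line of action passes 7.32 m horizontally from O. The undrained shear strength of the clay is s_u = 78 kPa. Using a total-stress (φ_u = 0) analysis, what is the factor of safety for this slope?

Taking moments about the centre O, the resisting moment is provided by the undrained shear strength acting along the arc:
M_R = s_u·L_a·R = 78·27.80·18.2 = 39464.9 kN·m/m
M_D = W·d = 4113·7.32 = 30107.2 kN·m/m
FS = M_R / M_D = 39464.9 / 30107.2 = 1.311

FS = 1.31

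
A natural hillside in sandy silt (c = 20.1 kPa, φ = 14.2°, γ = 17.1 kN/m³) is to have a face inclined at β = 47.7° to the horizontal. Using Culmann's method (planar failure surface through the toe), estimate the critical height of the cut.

H_c = 20.30 m

Culmann's analysis gives the critical failure plane at α_cr = (β + φ)/2 = (47.7 + 14.2)/2 = 31.0°, and the critical height
H_c = (4c/γ) · sinβ cosφ / [1 − cos(β − φ)]
    = (4·20.1/17.1) · sin47.7°·cos14.2° / [1 − cos(33.5°)]
    = 4.702 · 0.7396·0.9694 / [1 − 0.8339]
    = 4.702 · 0.7170 / 0.1661
    = 20.30 m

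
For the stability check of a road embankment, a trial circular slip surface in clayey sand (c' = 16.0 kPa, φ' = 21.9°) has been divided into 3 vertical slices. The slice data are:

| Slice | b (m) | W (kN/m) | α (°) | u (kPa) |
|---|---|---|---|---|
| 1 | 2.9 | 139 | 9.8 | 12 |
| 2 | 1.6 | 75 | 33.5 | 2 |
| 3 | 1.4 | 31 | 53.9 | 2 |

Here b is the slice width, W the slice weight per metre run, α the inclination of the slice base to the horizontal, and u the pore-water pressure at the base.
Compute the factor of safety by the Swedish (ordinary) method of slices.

FS = 2.06

Ordinary method of slices: FS = Σ[c'·Δl_i + (W_i cosα_i − u_i·Δl_i)·tanφ'] / Σ W_i sinα_i, with Δl_i = b_i / cosα_i.
Slice 1: Δl = 2.9/cos9.8° = 2.943 m; N'_1 = 139·cos9.8° − 12·2.943 = 101.7; c'Δl = 47.09; W sinα = 23.7
Slice 2: Δl = 1.6/cos33.5° = 1.919 m; N'_2 = 75·cos33.5° − 2·1.919 = 58.7; c'Δl = 30.70; W sinα = 41.4
Slice 3: Δl = 1.4/cos53.9° = 2.376 m; N'_3 = 31·cos53.9° − 2·2.376 = 13.5; c'Δl = 38.02; W sinα = 25.0
Σc'Δl = 115.8 kN/m; ΣN' = 173.9 kN/m; ΣW sinα = 90.1 kN/m
Resisting = 115.8 + 173.9·tan21.9° = 115.8 + 69.9 = 185.7 kN/m
FS = 185.7 / 90.1 = 2.061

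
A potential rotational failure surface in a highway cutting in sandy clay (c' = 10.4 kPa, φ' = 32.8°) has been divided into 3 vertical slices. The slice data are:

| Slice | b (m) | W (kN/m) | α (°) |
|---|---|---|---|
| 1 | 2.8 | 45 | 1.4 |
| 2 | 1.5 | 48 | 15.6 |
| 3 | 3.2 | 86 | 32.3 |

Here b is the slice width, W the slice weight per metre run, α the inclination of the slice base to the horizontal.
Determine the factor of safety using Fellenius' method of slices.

Ordinary method of slices: FS = Σ[c'·Δl_i + (W_i cosα_i)·tanφ'] / Σ W_i sinα_i, with Δl_i = b_i / cosα_i.
Slice 1: Δl = 2.8/cos1.4° = 2.801 m; N'_1 = 45·cos1.4° = 45.0; c'Δl = 29.13; W sinα = 1.1
Slice 2: Δl = 1.5/cos15.6° = 1.557 m; N'_2 = 48·cos15.6° = 46.2; c'Δl = 16.20; W sinα = 12.9
Slice 3: Δl = 3.2/cos32.3° = 3.786 m; N'_3 = 86·cos32.3° = 72.7; c'Δl = 39.37; W sinα = 46.0
Σc'Δl = 84.7 kN/m; ΣN' = 163.9 kN/m; ΣW sinα = 60.0 kN/m
Resisting = 84.7 + 163.9·tan32.8° = 84.7 + 105.6 = 190.3 kN/m
FS = 190.3 / 60.0 = 3.174

FS = 3.17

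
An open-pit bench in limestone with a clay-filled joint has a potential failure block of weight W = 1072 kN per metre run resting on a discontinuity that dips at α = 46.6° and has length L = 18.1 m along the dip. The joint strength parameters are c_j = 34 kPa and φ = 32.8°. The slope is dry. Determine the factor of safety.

Resolving the block weight along and normal to the plane and applying the Mohr–Coulomb strength on the joint:
N' = W cosα = 1072·cos46.6° = 736.6 kN/m
Driving force T = W sinα = 1072·sin46.6° = 778.9 kN/m
Resisting force R = c_j·L + N'·tanφ = 34·18.1 + 736.6·tan32.8° = 615.4 + 474.7 = 1090.1 kN/m
FS = R / T = 1090.1 / 778.9 = 1.400

FS = 1.40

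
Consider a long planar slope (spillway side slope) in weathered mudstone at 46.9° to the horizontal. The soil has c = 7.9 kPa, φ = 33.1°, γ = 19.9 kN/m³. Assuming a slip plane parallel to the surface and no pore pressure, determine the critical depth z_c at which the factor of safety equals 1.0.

Setting FS = 1.00 in FS = [c + γz cos²β tanφ] / [γz sinβ cosβ] and solving for z:
z = c / [γ cosβ (FS·sinβ − cosβ·tanφ)]
  = 7.9 / [19.9·cos46.9°·(1.00·sin46.9° − cos46.9°·tan33.1°)]
  = 7.9 / [19.9·0.6833·(1.00·0.7302 − 0.6833·0.6519)]
  = 7.9 / 3.8717 = 2.040 m

z_c = 2.04 m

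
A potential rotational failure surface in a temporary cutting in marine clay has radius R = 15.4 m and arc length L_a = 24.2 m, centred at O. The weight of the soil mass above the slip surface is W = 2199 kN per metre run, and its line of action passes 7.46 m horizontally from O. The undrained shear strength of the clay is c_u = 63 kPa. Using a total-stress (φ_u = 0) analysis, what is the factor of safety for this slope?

FS = 1.43

Taking moments about the centre O, the resisting moment is provided by the undrained shear strength acting along the arc:
M_R = c_u·L_a·R = 63·24.20·15.4 = 23478.8 kN·m/m
M_D = W·d = 2199·7.46 = 16404.5 kN·m/m
FS = M_R / M_D = 23478.8 / 16404.5 = 1.431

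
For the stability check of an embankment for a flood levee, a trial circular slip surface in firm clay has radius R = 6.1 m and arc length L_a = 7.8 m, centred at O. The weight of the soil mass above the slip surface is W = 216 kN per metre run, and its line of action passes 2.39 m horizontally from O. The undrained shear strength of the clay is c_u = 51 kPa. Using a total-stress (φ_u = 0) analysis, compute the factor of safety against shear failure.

FS = 4.70

Taking moments about the centre O, the resisting moment is provided by the undrained shear strength acting along the arc:
M_R = c_u·L_a·R = 51·7.80·6.1 = 2426.6 kN·m/m
M_D = W·d = 216·2.39 = 516.2 kN·m/m
FS = M_R / M_D = 2426.6 / 516.2 = 4.700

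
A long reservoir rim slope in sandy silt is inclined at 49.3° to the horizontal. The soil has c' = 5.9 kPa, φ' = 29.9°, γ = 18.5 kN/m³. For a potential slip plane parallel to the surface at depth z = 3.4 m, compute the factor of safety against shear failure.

For an infinite slope with a slip plane parallel to the surface (no pore pressure): FS = [c' + γz cos²β tanφ'] / [γz sinβ cosβ].
γz = 18.5·3.4 = 62.90 kN/m²
Numerator = 5.9 + 62.90·cos²49.3°·tan29.9° = 5.9 + 62.90·0.4252·0.5750 = 21.280 kPa
Denominator = 62.90·sin49.3°·cos49.3° = 62.90·0.7581·0.6521 = 31.096 kPa
FS = 21.280 / 31.096 = 0.684

FS = 0.68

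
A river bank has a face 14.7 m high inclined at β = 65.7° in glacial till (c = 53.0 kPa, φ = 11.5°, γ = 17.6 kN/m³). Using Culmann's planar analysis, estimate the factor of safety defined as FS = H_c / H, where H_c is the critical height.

H_c = (4c/γ) · sinβ cosφ / [1 − cos(β − φ)]
    = (4·53.0/17.6) · sin65.7°·cos11.5° / [1 − cos54.2°]
    = 12.045 · 0.8931 / 0.4150 = 25.92 m
FS = H_c / H = 25.92 / 14.7 = 1.763

FS = 1.76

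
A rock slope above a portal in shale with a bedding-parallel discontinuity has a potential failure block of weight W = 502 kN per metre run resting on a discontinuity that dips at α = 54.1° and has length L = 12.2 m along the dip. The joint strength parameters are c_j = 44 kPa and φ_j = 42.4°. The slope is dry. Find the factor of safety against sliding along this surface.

Resolving the block weight along and normal to the plane and applying the Mohr–Coulomb strength on the joint:
N' = W cosα = 502·cos54.1° = 294.4 kN/m
Driving force T = W sinα = 502·sin54.1° = 406.6 kN/m
Resisting force R = c_j·L + N'·tanφ_j = 44·12.2 + 294.4·tan42.4° = 536.8 + 268.8 = 805.6 kN/m
FS = R / T = 805.6 / 406.6 = 1.981

FS = 1.98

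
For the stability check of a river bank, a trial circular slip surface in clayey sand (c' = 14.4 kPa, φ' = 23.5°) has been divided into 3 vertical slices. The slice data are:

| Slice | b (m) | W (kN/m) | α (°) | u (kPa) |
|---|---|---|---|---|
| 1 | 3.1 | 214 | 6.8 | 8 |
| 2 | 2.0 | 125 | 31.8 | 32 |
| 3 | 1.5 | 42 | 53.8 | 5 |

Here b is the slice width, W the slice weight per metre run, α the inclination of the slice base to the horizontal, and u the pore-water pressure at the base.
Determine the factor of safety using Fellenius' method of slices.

FS = 1.72

Ordinary method of slices: FS = Σ[c'·Δl_i + (W_i cosα_i − u_i·Δl_i)·tanφ'] / Σ W_i sinα_i, with Δl_i = b_i / cosα_i.
Slice 1: Δl = 3.1/cos6.8° = 3.122 m; N'_1 = 214·cos6.8° − 8·3.122 = 187.5; c'Δl = 44.96; W sinα = 25.3
Slice 2: Δl = 2.0/cos31.8° = 2.353 m; N'_2 = 125·cos31.8° − 32·2.353 = 30.9; c'Δl = 33.89; W sinα = 65.9
Slice 3: Δl = 1.5/cos53.8° = 2.540 m; N'_3 = 42·cos53.8° − 5·2.540 = 12.1; c'Δl = 36.57; W sinα = 33.9
Σc'Δl = 115.4 kN/m; ΣN' = 230.6 kN/m; ΣW sinα = 125.1 kN/m
Resisting = 115.4 + 230.6·tan23.5° = 115.4 + 100.2 = 215.7 kN/m
FS = 215.7 / 125.1 = 1.724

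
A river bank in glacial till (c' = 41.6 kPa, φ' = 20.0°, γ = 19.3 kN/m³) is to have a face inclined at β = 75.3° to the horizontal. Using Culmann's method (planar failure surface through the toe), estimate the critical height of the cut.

H_c = 18.19 m

Culmann's analysis gives the critical failure plane at α_cr = (β + φ')/2 = (75.3 + 20.0)/2 = 47.6°, and the critical height
H_c = (4c'/γ) · sinβ cosφ' / [1 − cos(β − φ')]
    = (4·41.6/19.3) · sin75.3°·cos20.0° / [1 − cos(55.3°)]
    = 8.622 · 0.9673·0.9397 / [1 − 0.5693]
    = 8.622 · 0.9089 / 0.4307
    = 18.19 m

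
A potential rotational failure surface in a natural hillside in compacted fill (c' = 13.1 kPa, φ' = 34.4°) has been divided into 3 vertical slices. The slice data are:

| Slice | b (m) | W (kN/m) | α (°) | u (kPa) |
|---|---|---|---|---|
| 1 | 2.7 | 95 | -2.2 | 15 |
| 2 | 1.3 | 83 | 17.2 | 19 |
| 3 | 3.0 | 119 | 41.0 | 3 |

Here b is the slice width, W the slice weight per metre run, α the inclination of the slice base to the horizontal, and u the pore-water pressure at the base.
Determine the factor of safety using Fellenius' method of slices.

Ordinary method of slices: FS = Σ[c'·Δl_i + (W_i cosα_i − u_i·Δl_i)·tanφ'] / Σ W_i sinα_i, with Δl_i = b_i / cosα_i.
Slice 1: Δl = 2.7/cos(-2.2°) = 2.702 m; N'_1 = 95·cos(-2.2°) − 15·2.702 = 54.4; c'Δl = 35.40; W sinα = -3.6
Slice 2: Δl = 1.3/cos17.2° = 1.361 m; N'_2 = 83·cos17.2° − 19·1.361 = 53.4; c'Δl = 17.83; W sinα = 24.5
Slice 3: Δl = 3.0/cos41.0° = 3.975 m; N'_3 = 119·cos41.0° − 3·3.975 = 77.9; c'Δl = 52.07; W sinα = 78.1
Σc'Δl = 105.3 kN/m; ΣN' = 185.7 kN/m; ΣW sinα = 99.0 kN/m
Resisting = 105.3 + 185.7·tan34.4° = 105.3 + 127.2 = 232.5 kN/m
FS = 232.5 / 99.0 = 2.349

FS = 2.35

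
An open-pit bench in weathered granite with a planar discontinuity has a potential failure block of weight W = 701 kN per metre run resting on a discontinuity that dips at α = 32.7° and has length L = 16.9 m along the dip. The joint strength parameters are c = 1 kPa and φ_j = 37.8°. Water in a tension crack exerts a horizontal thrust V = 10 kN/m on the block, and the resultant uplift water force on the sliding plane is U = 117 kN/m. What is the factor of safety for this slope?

FS = 0.98

Resolving the block weight along and normal to the plane and applying the Mohr–Coulomb strength on the joint:
N' = W cosα − U − V sinα = 701·cos32.7° − 117 − 10·sin32.7° = 467.5 kN/m
Driving force T = W sinα + V cosα = 701·sin32.7° + 10·cos32.7° = 387.1 kN/m
Resisting force R = c·L + N'·tanφ_j = 1·16.9 + 467.5·tan37.8° = 16.9 + 362.6 = 379.5 kN/m
FS = R / T = 379.5 / 387.1 = 0.980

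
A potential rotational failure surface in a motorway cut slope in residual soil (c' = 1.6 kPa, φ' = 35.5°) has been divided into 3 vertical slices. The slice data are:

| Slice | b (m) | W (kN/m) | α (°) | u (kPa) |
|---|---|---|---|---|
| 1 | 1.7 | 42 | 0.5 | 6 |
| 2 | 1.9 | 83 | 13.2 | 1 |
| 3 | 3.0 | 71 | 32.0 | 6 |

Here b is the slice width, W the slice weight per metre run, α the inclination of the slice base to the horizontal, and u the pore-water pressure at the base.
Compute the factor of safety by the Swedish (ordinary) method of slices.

FS = 2.08

Ordinary method of slices: FS = Σ[c'·Δl_i + (W_i cosα_i − u_i·Δl_i)·tanφ'] / Σ W_i sinα_i, with Δl_i = b_i / cosα_i.
Slice 1: Δl = 1.7/cos0.5° = 1.700 m; N'_1 = 42·cos0.5° − 6·1.700 = 31.8; c'Δl = 2.72; W sinα = 0.4
Slice 2: Δl = 1.9/cos13.2° = 1.952 m; N'_2 = 83·cos13.2° − 1·1.952 = 78.9; c'Δl = 3.12; W sinα = 19.0
Slice 3: Δl = 3.0/cos32.0° = 3.538 m; N'_3 = 71·cos32.0° − 6·3.538 = 39.0; c'Δl = 5.66; W sinα = 37.6
Σc'Δl = 11.5 kN/m; ΣN' = 149.6 kN/m; ΣW sinα = 56.9 kN/m
Resisting = 11.5 + 149.6·tan35.5° = 11.5 + 106.7 = 118.2 kN/m
FS = 118.2 / 56.9 = 2.076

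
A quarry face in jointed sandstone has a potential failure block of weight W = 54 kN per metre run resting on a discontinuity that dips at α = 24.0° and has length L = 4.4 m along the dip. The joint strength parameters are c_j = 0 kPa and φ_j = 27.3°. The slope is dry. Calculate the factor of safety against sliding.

Resolving the block weight along and normal to the plane and applying the Mohr–Coulomb strength on the joint:
N' = W cosα = 54·cos24.0° = 49.3 kN/m
Driving force T = W sinα = 54·sin24.0° = 22.0 kN/m
Resisting force R = c_j·L + N'·tanφ_j = 0·4.4 + 49.3·tan27.3° = 0.0 + 25.5 = 25.5 kN/m
FS = R / T = 25.5 / 22.0 = 1.159

FS = 1.16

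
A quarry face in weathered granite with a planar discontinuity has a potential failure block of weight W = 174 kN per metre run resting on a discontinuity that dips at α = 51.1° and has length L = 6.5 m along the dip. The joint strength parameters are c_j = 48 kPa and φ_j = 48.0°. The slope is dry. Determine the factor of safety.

FS = 3.20

Resolving the block weight along and normal to the plane and applying the Mohr–Coulomb strength on the joint:
N' = W cosα = 174·cos51.1° = 109.3 kN/m
Driving force T = W sinα = 174·sin51.1° = 135.4 kN/m
Resisting force R = c_j·L + N'·tanφ_j = 48·6.5 + 109.3·tan48.0° = 312.0 + 121.4 = 433.4 kN/m
FS = R / T = 433.4 / 135.4 = 3.200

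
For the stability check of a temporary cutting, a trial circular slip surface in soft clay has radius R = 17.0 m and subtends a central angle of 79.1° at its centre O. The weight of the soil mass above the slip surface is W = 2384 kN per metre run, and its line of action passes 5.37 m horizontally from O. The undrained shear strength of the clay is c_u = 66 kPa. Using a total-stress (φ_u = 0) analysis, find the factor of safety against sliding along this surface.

Taking moments about the centre O, the resisting moment is provided by the undrained shear strength acting along the arc:
Arc length L_a = R·θ = 17.0·(79.1°·π/180) = 17.0·1.3806 = 23.47 m
M_R = c_u·L_a·R = 66·23.47·17.0 = 26332.7 kN·m/m
M_D = W·d = 2384·5.37 = 12802.1 kN·m/m
FS = M_R / M_D = 26332.7 / 12802.1 = 2.057

FS = 2.06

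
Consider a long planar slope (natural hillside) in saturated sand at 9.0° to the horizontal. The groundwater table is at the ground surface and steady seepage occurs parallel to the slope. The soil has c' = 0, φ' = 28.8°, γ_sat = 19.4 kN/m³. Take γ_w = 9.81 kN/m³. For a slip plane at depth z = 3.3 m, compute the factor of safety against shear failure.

With seepage parallel to the slope and the water table at the surface, the effective normal stress on the slip plane uses the buoyant unit weight γ' = γ_sat − γ_w while the driving shear stress uses γ_sat:
FS = [c' + γ' z cos²β tanφ'] / [γ_sat z sinβ cosβ]
(For c' = 0 this reduces to FS = (γ'/γ_sat)·tanφ'/tanβ.)
γ' = 19.4 − 9.81 = 9.59 kN/m³
Numerator = 0.0 + 9.59·3.3·cos²9.0°·tan28.8° = 0.0 + 9.59·3.3·0.9755·0.5498 = 16.972 kPa
Denominator = 19.4·3.3·sin9.0°·cos9.0° = 19.4·3.3·0.1564·0.9877 = 9.892 kPa
FS = 16.972 / 9.892 = 1.716

FS = 1.72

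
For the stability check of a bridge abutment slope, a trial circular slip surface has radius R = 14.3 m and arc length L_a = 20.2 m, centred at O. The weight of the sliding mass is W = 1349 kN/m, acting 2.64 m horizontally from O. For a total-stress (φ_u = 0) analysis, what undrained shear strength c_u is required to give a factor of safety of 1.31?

c_u = 16.2 kPa

FS = c_u·L_a·R / (W·d), so c_u = FS·W·d / (L_a·R).
c_u = 1.31·1349·2.64 / (20.20·14.3) = 4665.4 / 288.86 = 16.15 kPa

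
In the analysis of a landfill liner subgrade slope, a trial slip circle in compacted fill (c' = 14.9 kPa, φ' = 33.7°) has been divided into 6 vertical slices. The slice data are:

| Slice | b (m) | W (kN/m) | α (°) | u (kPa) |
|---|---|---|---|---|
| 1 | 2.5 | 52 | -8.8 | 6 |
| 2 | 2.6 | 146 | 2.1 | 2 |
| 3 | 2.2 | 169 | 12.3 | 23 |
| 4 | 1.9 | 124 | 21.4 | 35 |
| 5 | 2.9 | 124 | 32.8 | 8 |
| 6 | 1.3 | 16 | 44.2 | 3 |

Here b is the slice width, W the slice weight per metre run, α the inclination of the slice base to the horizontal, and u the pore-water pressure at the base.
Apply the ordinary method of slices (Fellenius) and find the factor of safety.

Ordinary method of slices: FS = Σ[c'·Δl_i + (W_i cosα_i − u_i·Δl_i)·tanφ'] / Σ W_i sinα_i, with Δl_i = b_i / cosα_i.
Slice 1: Δl = 2.5/cos(-8.8°) = 2.530 m; N'_1 = 52·cos(-8.8°) − 6·2.530 = 36.2; c'Δl = 37.69; W sinα = -8.0
Slice 2: Δl = 2.6/cos2.1° = 2.602 m; N'_2 = 146·cos2.1° − 2·2.602 = 140.7; c'Δl = 38.77; W sinα = 5.3
Slice 3: Δl = 2.2/cos12.3° = 2.252 m; N'_3 = 169·cos12.3° − 23·2.252 = 113.3; c'Δl = 33.55; W sinα = 36.0
Slice 4: Δl = 1.9/cos21.4° = 2.041 m; N'_4 = 124·cos21.4° − 35·2.041 = 44.0; c'Δl = 30.41; W sinα = 45.2
Slice 5: Δl = 2.9/cos32.8° = 3.450 m; N'_5 = 124·cos32.8° − 8·3.450 = 76.6; c'Δl = 51.41; W sinα = 67.2
Slice 6: Δl = 1.3/cos44.2° = 1.813 m; N'_6 = 16·cos44.2° − 3·1.813 = 6.0; c'Δl = 27.02; W sinα = 11.2
Σc'Δl = 218.8 kN/m; ΣN' = 416.9 kN/m; ΣW sinα = 157.0 kN/m
Resisting = 218.8 + 416.9·tan33.7° = 218.8 + 278.1 = 496.9 kN/m
FS = 496.9 / 157.0 = 3.166

FS = 3.17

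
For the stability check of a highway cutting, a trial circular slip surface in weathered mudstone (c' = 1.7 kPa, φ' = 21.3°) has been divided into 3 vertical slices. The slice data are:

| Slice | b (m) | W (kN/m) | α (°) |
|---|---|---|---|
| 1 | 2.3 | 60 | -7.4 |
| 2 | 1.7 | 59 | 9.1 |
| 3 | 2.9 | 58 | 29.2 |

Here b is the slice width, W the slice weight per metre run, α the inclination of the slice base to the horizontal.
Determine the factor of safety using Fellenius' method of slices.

FS = 2.61

Ordinary method of slices: FS = Σ[c'·Δl_i + (W_i cosα_i)·tanφ'] / Σ W_i sinα_i, with Δl_i = b_i / cosα_i.
Slice 1: Δl = 2.3/cos(-7.4°) = 2.319 m; N'_1 = 60·cos(-7.4°) = 59.5; c'Δl = 3.94; W sinα = -7.7
Slice 2: Δl = 1.7/cos9.1° = 1.722 m; N'_2 = 59·cos9.1° = 58.3; c'Δl = 2.93; W sinα = 9.3
Slice 3: Δl = 2.9/cos29.2° = 3.322 m; N'_3 = 58·cos29.2° = 50.6; c'Δl = 5.65; W sinα = 28.3
Σc'Δl = 12.5 kN/m; ΣN' = 168.4 kN/m; ΣW sinα = 29.9 kN/m
Resisting = 12.5 + 168.4·tan21.3° = 12.5 + 65.7 = 78.2 kN/m
FS = 78.2 / 29.9 = 2.614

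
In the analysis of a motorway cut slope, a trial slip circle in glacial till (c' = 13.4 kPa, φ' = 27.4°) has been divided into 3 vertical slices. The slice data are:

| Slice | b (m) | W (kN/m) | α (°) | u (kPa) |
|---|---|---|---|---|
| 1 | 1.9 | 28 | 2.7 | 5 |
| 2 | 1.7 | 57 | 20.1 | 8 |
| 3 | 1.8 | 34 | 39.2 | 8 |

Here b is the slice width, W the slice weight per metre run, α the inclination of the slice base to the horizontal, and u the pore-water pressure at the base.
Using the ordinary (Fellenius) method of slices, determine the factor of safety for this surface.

Ordinary method of slices: FS = Σ[c'·Δl_i + (W_i cosα_i − u_i·Δl_i)·tanφ'] / Σ W_i sinα_i, with Δl_i = b_i / cosα_i.
Slice 1: Δl = 1.9/cos2.7° = 1.902 m; N'_1 = 28·cos2.7° − 5·1.902 = 18.5; c'Δl = 25.49; W sinα = 1.3
Slice 2: Δl = 1.7/cos20.1° = 1.810 m; N'_2 = 57·cos20.1° − 8·1.810 = 39.0; c'Δl = 24.26; W sinα = 19.6
Slice 3: Δl = 1.8/cos39.2° = 2.323 m; N'_3 = 34·cos39.2° − 8·2.323 = 7.8; c'Δl = 31.12; W sinα = 21.5
Σc'Δl = 80.9 kN/m; ΣN' = 65.3 kN/m; ΣW sinα = 42.4 kN/m
Resisting = 80.9 + 65.3·tan27.4° = 80.9 + 33.8 = 114.7 kN/m
FS = 114.7 / 42.4 = 2.705

FS = 2.71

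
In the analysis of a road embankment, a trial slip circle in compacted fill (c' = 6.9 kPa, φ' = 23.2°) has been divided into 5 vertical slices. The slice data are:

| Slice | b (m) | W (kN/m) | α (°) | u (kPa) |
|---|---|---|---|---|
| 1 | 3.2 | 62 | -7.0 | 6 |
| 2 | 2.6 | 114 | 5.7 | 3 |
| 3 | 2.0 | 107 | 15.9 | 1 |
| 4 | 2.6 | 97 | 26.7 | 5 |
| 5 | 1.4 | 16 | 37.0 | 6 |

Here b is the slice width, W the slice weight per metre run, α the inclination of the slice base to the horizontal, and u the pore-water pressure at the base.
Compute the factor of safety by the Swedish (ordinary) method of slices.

FS = 2.61

Ordinary method of slices: FS = Σ[c'·Δl_i + (W_i cosα_i − u_i·Δl_i)·tanφ'] / Σ W_i sinα_i, with Δl_i = b_i / cosα_i.
Slice 1: Δl = 3.2/cos(-7.0°) = 3.224 m; N'_1 = 62·cos(-7.0°) − 6·3.224 = 42.2; c'Δl = 22.25; W sinα = -7.6
Slice 2: Δl = 2.6/cos5.7° = 2.613 m; N'_2 = 114·cos5.7° − 3·2.613 = 105.6; c'Δl = 18.03; W sinα = 11.3
Slice 3: Δl = 2.0/cos15.9° = 2.080 m; N'_3 = 107·cos15.9° − 1·2.080 = 100.8; c'Δl = 14.35; W sinα = 29.3
Slice 4: Δl = 2.6/cos26.7° = 2.910 m; N'_4 = 97·cos26.7° − 5·2.910 = 72.1; c'Δl = 20.08; W sinα = 43.6
Slice 5: Δl = 1.4/cos37.0° = 1.753 m; N'_5 = 16·cos37.0° − 6·1.753 = 2.3; c'Δl = 12.10; W sinα = 9.6
Σc'Δl = 86.8 kN/m; ΣN' = 323.0 kN/m; ΣW sinα = 86.3 kN/m
Resisting = 86.8 + 323.0·tan23.2° = 86.8 + 138.4 = 225.2 kN/m
FS = 225.2 / 86.3 = 2.610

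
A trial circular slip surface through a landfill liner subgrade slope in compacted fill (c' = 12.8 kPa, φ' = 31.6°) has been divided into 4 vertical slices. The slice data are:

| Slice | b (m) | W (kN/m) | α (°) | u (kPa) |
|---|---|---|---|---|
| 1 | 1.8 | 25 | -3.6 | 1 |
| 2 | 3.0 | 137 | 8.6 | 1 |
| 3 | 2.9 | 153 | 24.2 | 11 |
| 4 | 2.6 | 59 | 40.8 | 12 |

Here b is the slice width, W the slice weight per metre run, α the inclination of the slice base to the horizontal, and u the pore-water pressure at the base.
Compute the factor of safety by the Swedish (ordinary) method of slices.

Ordinary method of slices: FS = Σ[c'·Δl_i + (W_i cosα_i − u_i·Δl_i)·tanφ'] / Σ W_i sinα_i, with Δl_i = b_i / cosα_i.
Slice 1: Δl = 1.8/cos(-3.6°) = 1.804 m; N'_1 = 25·cos(-3.6°) − 1·1.804 = 23.1; c'Δl = 23.09; W sinα = -1.6
Slice 2: Δl = 3.0/cos8.6° = 3.034 m; N'_2 = 137·cos8.6° − 1·3.034 = 132.4; c'Δl = 38.84; W sinα = 20.5
Slice 3: Δl = 2.9/cos24.2° = 3.179 m; N'_3 = 153·cos24.2° − 11·3.179 = 104.6; c'Δl = 40.70; W sinα = 62.7
Slice 4: Δl = 2.6/cos40.8° = 3.435 m; N'_4 = 59·cos40.8° − 12·3.435 = 3.4; c'Δl = 43.96; W sinα = 38.6
Σc'Δl = 146.6 kN/m; ΣN' = 263.6 kN/m; ΣW sinα = 120.2 kN/m
Resisting = 146.6 + 263.6·tan31.6° = 146.6 + 162.2 = 308.8 kN/m
FS = 308.8 / 120.2 = 2.569

FS = 2.57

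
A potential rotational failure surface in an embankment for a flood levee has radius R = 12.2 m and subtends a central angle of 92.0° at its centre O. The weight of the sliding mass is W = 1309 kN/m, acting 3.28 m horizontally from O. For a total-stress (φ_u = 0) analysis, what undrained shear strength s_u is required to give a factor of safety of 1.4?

FS = s_u·L_a·R / (W·d), so s_u = FS·W·d / (L_a·R).
Arc length L_a = R·θ = 12.2·(92.0°·π/180) = 12.2·1.6057 = 19.59 m
s_u = 1.4·1309·3.28 / (19.59·12.2) = 6010.9 / 238.99 = 25.15 kPa

s_u = 25.2 kPa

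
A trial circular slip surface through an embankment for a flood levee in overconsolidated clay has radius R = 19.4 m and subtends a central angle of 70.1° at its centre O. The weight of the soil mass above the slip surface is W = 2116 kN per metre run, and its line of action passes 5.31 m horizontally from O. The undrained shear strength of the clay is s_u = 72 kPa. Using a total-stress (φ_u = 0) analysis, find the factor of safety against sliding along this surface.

Taking moments about the centre O, the resisting moment is provided by the undrained shear strength acting along the arc:
Arc length L_a = R·θ = 19.4·(70.1°·π/180) = 19.4·1.2235 = 23.74 m
M_R = s_u·L_a·R = 72·23.74·19.4 = 33153.6 kN·m/m
M_D = W·d = 2116·5.31 = 11236.0 kN·m/m
FS = M_R / M_D = 33153.6 / 11236.0 = 2.951

FS = 2.95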